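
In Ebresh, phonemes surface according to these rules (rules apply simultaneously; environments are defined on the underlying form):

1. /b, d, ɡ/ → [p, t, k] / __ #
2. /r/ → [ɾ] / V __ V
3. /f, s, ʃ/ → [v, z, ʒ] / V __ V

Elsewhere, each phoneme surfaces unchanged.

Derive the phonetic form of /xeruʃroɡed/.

[xeɾuʃroɡet]

/r/ meets the environment for rule 2 (between two vowels) → [ɾ].
/ʃ/ (between /u/ and /r/) is in the target of rule 3 but the environment (between two vowels) is not met → [ʃ].
/r/ (between /ʃ/ and /o/) is in the target of rule 2 but the environment (between two vowels) is not met → [r].
/ɡ/ — between /o/ and /e/; rule 1 does not apply here → [ɡ].
/d/ meets the environment for rule 1 (word-finally) → [t].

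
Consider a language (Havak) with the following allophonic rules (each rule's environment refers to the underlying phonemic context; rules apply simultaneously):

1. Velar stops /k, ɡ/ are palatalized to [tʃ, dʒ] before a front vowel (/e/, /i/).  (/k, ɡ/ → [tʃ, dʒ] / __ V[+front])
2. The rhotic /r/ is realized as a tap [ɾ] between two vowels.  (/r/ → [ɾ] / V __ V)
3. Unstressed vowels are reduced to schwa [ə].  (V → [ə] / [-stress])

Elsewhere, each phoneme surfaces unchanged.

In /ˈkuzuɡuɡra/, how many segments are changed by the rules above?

3

Segments that undergo a rule: /u/ → [ə] (rule 3); /u/ → [ə] (rule 3); /a/ → [ə] (rule 3).
All other segments surface unchanged.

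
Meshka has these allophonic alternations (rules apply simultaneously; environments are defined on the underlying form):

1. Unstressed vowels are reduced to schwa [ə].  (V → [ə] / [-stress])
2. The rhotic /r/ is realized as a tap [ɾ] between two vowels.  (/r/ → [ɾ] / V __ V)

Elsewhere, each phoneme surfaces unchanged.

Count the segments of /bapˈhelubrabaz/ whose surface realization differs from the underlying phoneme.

4

Segments that undergo a rule: /a/ → [ə] (rule 1); /u/ → [ə] (rule 1); /a/ → [ə] (rule 1); /a/ → [ə] (rule 1).
All other segments surface unchanged.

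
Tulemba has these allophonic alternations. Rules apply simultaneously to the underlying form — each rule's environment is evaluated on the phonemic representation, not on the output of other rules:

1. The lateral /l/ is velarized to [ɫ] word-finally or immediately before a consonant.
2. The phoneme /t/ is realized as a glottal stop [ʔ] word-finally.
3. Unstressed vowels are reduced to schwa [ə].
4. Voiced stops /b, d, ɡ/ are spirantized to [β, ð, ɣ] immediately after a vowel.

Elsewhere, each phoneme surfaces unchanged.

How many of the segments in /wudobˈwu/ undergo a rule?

4

Segments that undergo a rule: /u/ → [ə] (rule 3); /d/ → [ð] (rule 4); /o/ → [ə] (rule 3); /b/ → [β] (rule 4).
All other segments surface unchanged.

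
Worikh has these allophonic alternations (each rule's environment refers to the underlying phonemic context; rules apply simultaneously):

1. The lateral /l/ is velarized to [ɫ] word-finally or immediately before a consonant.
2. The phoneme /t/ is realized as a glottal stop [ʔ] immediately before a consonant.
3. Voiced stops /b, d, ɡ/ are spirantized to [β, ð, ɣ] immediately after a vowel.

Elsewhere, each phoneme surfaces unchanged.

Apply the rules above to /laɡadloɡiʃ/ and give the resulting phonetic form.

/l/ (word-initial) fails the environment for rule 1, so it stays [l].
/a/ (between /l/ and /ɡ/) is unaffected → [a].
/ɡ/ — between /a/ and /a/, immediately after a vowel — surfaces as [ɣ] (rule 3).
/a/ stays [a].
/d/ (between /a/ and /l/): immediately after a vowel, so rule 3 applies → [ð].
/l/ (between /d/ and /o/): rule 1 targets it, but not word-finally or immediately before a consonant → unchanged [l].
/o/ stays [o].
/ɡ/ — between /o/ and /i/, immediately after a vowel — surfaces as [ɣ] (rule 3).
/i/ (between /ɡ/ and /ʃ/): no rule targets it → [i].
/ʃ/ — not in any rule's target class → [ʃ].

[laɣaðloɣiʃ]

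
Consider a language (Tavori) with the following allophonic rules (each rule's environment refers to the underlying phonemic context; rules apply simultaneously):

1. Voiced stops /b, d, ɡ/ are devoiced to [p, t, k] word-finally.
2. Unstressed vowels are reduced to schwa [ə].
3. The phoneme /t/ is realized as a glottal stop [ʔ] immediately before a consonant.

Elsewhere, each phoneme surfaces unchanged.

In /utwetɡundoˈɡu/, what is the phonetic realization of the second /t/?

[ʔ]

Rule 3 applies to /t/ (between /e/ and /ɡ/: immediately before a consonant) → [ʔ].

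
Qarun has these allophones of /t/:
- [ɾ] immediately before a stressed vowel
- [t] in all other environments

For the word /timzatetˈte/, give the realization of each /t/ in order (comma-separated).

Occurrence 1 (position 1): no conditioning environment matches → elsewhere allophone [t].
Occurrence 2 (position 6): no conditioning environment matches → elsewhere allophone [t].
Occurrence 3 (position 8): no conditioning environment matches → elsewhere allophone [t].
Occurrence 4 (position 9): immediately before a stressed vowel → [ɾ].

[t], [t], [t], [ɾ]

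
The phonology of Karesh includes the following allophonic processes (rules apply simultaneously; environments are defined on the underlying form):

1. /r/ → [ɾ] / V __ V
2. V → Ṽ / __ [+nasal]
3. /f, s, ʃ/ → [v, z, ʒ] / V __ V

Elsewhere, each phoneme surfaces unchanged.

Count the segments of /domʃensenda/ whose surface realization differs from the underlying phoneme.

3

Segments that undergo a rule: /o/ → [õ] (rule 2); /e/ → [ẽ] (rule 2); /e/ → [ẽ] (rule 2).
All other segments surface unchanged.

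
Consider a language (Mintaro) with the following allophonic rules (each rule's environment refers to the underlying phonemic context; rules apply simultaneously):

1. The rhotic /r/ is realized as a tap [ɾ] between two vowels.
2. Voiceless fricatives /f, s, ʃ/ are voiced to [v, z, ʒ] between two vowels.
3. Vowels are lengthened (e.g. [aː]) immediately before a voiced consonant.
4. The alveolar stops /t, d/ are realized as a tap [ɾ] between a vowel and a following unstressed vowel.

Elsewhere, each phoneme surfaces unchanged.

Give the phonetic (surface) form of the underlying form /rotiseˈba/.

/r/ (word-initial): rule 1 targets it, but not between two vowels → unchanged [r].
/o/ (between /r/ and /t/) fails the environment for rule 3, so it stays [o].
/t/ (between /o/ and /i/) occurs between a vowel and a following unstressed vowel → [ɾ] by rule 4.
/i/ (between /t/ and /s/) is in the target of rule 3 but the environment (before a voiced consonant) is not met → [i].
/s/ (between /i/ and /e/) occurs between two vowels → [z] by rule 2.
/e/ (between /s/ and /b/): before a voiced consonant, so rule 3 applies → [eː].
/b/ stays [b].
/a/ (word-final) is in the target of rule 3 but the environment (before a voiced consonant) is not met → [a].

[roɾizeːˈba]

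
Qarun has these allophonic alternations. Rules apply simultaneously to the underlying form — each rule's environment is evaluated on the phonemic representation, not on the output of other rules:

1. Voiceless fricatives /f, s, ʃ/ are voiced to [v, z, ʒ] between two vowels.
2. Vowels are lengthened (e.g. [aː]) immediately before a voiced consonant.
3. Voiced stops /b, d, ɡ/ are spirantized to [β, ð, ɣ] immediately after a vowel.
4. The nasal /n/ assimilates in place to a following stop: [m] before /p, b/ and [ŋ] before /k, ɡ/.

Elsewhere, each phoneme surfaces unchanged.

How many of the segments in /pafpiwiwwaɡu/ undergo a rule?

4

Segments that undergo a rule: /i/ → [iː] (rule 2); /i/ → [iː] (rule 2); /a/ → [aː] (rule 2); /ɡ/ → [ɣ] (rule 3).
All other segments surface unchanged.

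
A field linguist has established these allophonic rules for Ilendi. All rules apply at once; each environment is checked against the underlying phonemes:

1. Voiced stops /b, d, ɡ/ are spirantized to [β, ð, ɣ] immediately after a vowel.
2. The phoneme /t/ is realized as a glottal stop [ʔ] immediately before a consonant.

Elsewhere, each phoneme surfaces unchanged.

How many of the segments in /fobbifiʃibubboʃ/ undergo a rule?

3

Segments that undergo a rule: /b/ → [β] (rule 1); /b/ → [β] (rule 1); /b/ → [β] (rule 1).
All other segments surface unchanged.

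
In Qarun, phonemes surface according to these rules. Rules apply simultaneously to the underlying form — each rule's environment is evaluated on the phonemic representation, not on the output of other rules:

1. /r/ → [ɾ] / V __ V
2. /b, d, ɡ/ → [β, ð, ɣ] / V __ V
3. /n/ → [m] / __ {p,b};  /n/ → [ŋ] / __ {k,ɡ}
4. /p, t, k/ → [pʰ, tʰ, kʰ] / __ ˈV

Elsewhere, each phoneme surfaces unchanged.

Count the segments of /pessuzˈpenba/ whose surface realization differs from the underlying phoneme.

2

Segments that undergo a rule: /p/ → [pʰ] (rule 4); /n/ → [m] (rule 3).
All other segments surface unchanged.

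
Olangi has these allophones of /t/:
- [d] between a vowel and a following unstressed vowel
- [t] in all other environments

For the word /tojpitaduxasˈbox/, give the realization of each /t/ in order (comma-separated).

[t], [d]

Occurrence 1 (position 1): no conditioning environment matches → elsewhere allophone [t].
Occurrence 2 (position 6): between a vowel and a following unstressed vowel → [d].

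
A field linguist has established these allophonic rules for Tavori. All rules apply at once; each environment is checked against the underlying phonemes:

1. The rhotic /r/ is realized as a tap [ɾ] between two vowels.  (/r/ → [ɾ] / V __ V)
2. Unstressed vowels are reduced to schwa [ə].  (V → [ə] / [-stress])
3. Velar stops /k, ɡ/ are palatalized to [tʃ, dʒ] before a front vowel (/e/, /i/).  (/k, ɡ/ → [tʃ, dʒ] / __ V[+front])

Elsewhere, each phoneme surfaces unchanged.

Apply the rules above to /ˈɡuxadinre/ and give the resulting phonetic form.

/ɡ/ (word-initial): rule 3 targets it, but not before a front vowel → unchanged [ɡ].
/u/ (between /ɡ/ and /x/): rule 2 targets it, but not in an unstressed syllable → unchanged [u].
/x/ (between /u/ and /a/): no rule targets it → [x].
Rule 2 applies to /a/ (between /x/ and /d/: in an unstressed syllable) → [ə].
/d/ (between /a/ and /i/): no rule targets it → [d].
/i/ (between /d/ and /n/): in an unstressed syllable, so rule 2 applies → [ə].
/n/ — not in any rule's target class → [n].
/r/ (between /n/ and /e/): rule 1 targets it, but not between two vowels → unchanged [r].
/e/ (word-final) occurs in an unstressed syllable → [ə] by rule 2.

[ˈɡuxədənrə]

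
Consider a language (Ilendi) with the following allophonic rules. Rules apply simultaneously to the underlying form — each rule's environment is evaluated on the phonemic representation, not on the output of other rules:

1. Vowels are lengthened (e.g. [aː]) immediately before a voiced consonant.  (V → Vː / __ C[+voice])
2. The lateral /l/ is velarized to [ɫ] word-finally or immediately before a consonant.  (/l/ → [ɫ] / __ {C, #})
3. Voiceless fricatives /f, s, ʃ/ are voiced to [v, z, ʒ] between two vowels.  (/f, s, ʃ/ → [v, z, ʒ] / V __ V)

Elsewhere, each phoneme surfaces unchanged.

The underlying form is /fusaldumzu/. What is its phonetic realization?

/f/ — word-initial; rule 3 does not apply here → [f].
/u/ — between /f/ and /s/; rule 1 does not apply here → [u].
/s/ — between /u/ and /a/, between two vowels — surfaces as [z] (rule 3).
Rule 1 applies to /a/ (between /s/ and /l/: before a voiced consonant) → [aː].
/l/ (between /a/ and /d/): word-finally or immediately before a consonant, so rule 2 applies → [ɫ].
/d/ (between /l/ and /u/) is unaffected → [d].
/u/ (between /d/ and /m/) occurs before a voiced consonant → [uː] by rule 1.
/m/ (between /u/ and /z/): no rule targets it → [m].
/z/ (between /m/ and /u/) is unaffected → [z].
/u/ — word-final; rule 1 does not apply here → [u].

[fuzaːɫduːmzu]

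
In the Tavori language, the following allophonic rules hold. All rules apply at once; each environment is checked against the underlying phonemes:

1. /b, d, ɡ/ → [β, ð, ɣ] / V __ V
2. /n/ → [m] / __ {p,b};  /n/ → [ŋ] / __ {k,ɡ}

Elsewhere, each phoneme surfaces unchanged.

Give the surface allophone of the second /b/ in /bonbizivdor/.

/b/ (between /n/ and /i/) is in the target of rule 1 but the environment (between two vowels) is not met → [b].

[b]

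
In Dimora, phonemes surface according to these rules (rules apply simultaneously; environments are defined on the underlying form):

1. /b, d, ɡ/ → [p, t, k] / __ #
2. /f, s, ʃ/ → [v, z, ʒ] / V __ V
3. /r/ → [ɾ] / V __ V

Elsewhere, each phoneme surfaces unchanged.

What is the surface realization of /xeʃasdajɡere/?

/x/ — not in any rule's target class → [x].
/e/ stays [e].
/ʃ/ (between /e/ and /a/): between two vowels, so rule 2 applies → [ʒ].
/a/ (between /ʃ/ and /s/) is unaffected → [a].
/s/ (between /a/ and /d/) fails the environment for rule 2, so it stays [s].
/d/ (between /s/ and /a/): rule 1 targets it, but not word-finally → unchanged [d].
/a/ stays [a].
/j/ (between /a/ and /ɡ/) is unaffected → [j].
/ɡ/ — between /j/ and /e/; rule 1 does not apply here → [ɡ].
/e/ (between /ɡ/ and /r/) is unaffected → [e].
/r/ (between /e/ and /e/) occurs between two vowels → [ɾ] by rule 3.
/e/ (word-final) is unaffected → [e].

[xeʒasdajɡeɾe]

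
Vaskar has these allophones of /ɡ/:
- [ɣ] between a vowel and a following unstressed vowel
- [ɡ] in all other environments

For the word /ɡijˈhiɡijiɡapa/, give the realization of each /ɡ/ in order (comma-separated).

Occurrence 1 (position 1): no conditioning environment matches → elsewhere allophone [ɡ].
Occurrence 2 (position 6): between a vowel and a following unstressed vowel → [ɣ].
Occurrence 3 (position 10): between a vowel and a following unstressed vowel → [ɣ].

[ɡ], [ɣ], [ɣ]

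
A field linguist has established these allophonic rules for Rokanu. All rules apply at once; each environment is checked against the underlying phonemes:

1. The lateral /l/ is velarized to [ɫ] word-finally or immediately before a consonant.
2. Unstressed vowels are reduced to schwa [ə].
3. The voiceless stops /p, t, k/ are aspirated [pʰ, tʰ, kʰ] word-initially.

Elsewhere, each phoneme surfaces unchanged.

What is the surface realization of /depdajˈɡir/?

[dəpdəjˈɡir]

/d/ stays [d].
/e/ (between /d/ and /p/): in an unstressed syllable, so rule 2 applies → [ə].
/p/ (between /e/ and /d/) is in the target of rule 3 but the environment (word-initially) is not met → [p].
/d/ — not in any rule's target class → [d].
/a/ (between /d/ and /j/): in an unstressed syllable, so rule 2 applies → [ə].
/j/ stays [j].
/ɡ/ (between /j/ and /i/): no rule targets it → [ɡ].
/i/ (between /ɡ/ and /r/): rule 2 targets it, but not in an unstressed syllable → unchanged [i].
/r/ — not in any rule's target class → [r].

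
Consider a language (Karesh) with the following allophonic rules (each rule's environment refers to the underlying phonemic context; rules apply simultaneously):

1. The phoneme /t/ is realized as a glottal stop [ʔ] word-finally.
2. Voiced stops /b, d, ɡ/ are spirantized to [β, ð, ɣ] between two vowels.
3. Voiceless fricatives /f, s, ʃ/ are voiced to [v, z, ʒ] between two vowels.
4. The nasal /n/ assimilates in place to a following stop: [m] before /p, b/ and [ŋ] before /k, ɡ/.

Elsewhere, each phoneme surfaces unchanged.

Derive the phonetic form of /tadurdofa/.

/t/ (word-initial) is in the target of rule 1 but the environment (word-finally) is not met → [t].
/a/ stays [a].
/d/ — between /a/ and /u/, between two vowels — surfaces as [ð] (rule 2).
/u/ — not in any rule's target class → [u].
/r/ stays [r].
/d/ — between /r/ and /o/; rule 2 does not apply here → [d].
/o/ stays [o].
/f/ — between /o/ and /a/, between two vowels — surfaces as [v] (rule 3).
/a/ — not in any rule's target class → [a].

[taðurdova]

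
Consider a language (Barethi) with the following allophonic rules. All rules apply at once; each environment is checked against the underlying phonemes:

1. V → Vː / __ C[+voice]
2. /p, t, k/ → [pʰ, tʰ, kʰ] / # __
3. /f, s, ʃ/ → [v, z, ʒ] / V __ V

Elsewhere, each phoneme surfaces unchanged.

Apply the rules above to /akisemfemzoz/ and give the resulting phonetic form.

/a/ (word-initial) is in the target of rule 1 but the environment (before a voiced consonant) is not met → [a].
/k/ (between /a/ and /i/) is in the target of rule 2 but the environment (word-initially) is not met → [k].
/i/ (between /k/ and /s/) is in the target of rule 1 but the environment (before a voiced consonant) is not met → [i].
Rule 3 applies to /s/ (between /i/ and /e/: between two vowels) → [z].
/e/ (between /s/ and /m/): before a voiced consonant, so rule 1 applies → [eː].
/m/ (between /e/ and /f/): no rule targets it → [m].
/f/ (between /m/ and /e/): rule 3 targets it, but not between two vowels → unchanged [f].
/e/ meets the environment for rule 1 (before a voiced consonant) → [eː].
/m/ (between /e/ and /z/) is unaffected → [m].
/z/ stays [z].
Rule 1 applies to /o/ (between /z/ and /z/: before a voiced consonant) → [oː].
/z/ (word-final): no rule targets it → [z].

[akizeːmfeːmzoːz]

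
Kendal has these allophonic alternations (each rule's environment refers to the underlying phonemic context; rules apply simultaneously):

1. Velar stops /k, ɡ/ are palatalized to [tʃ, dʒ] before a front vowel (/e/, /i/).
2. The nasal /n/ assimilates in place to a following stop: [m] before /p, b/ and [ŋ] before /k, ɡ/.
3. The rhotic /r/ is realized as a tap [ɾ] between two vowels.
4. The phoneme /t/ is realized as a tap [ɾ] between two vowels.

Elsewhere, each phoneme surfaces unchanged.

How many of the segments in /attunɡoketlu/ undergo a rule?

Segments that undergo a rule: /n/ → [ŋ] (rule 2); /k/ → [tʃ] (rule 1).
All other segments surface unchanged.

2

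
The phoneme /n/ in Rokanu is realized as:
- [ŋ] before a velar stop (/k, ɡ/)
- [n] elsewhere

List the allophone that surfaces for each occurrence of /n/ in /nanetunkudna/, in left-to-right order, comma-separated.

Occurrence 1 (position 1): no conditioning environment matches → elsewhere allophone [n].
Occurrence 2 (position 3): no conditioning environment matches → elsewhere allophone [n].
Occurrence 3 (position 7): before a velar stop → [ŋ].
Occurrence 4 (position 11): no conditioning environment matches → elsewhere allophone [n].

[n], [n], [ŋ], [n]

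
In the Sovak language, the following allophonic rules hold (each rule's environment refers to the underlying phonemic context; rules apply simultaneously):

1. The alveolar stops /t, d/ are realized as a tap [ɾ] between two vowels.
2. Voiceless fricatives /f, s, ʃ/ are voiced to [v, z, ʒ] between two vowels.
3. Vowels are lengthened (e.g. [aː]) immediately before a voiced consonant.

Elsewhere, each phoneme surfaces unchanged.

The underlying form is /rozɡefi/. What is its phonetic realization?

[roːzɡevi]

/r/ stays [r].
/o/ meets the environment for rule 3 (before a voiced consonant) → [oː].
/z/ — not in any rule's target class → [z].
/ɡ/ stays [ɡ].
/e/ — between /ɡ/ and /f/; rule 3 does not apply here → [e].
/f/ meets the environment for rule 2 (between two vowels) → [v].
/i/ — word-final; rule 3 does not apply here → [i].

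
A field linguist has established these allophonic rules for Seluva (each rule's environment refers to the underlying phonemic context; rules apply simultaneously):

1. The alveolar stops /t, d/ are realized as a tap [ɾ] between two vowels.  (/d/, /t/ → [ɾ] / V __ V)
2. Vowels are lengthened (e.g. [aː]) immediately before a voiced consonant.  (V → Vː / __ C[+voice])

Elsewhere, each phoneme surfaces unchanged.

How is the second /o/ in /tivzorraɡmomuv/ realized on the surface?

[oː]

/o/ (between /m/ and /m/): before a voiced consonant, so rule 2 applies → [oː].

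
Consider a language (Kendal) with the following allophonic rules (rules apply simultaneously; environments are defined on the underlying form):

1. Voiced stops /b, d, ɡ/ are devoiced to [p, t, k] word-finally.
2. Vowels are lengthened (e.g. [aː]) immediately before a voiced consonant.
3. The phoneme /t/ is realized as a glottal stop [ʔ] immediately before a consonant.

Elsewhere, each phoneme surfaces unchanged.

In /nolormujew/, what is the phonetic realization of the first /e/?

[eː]

/e/ (between /j/ and /w/): before a voiced consonant, so rule 2 applies → [eː].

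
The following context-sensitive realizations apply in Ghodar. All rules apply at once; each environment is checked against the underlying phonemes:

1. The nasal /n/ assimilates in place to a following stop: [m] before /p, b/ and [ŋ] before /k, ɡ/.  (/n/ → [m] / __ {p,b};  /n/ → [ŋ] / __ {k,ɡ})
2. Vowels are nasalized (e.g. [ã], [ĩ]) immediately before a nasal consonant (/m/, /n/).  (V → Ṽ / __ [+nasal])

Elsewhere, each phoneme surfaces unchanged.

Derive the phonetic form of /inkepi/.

[ĩŋkepi]

Rule 2 applies to /i/ (word-initial: before a nasal consonant) → [ĩ].
/n/ meets the environment for rule 1 (before a labial or velar stop) → [ŋ].
/k/ (between /n/ and /e/) is unaffected → [k].
/e/ (between /k/ and /p/): rule 2 targets it, but not before a nasal consonant → unchanged [e].
/p/ (between /e/ and /i/) is unaffected → [p].
/i/ (word-final) is in the target of rule 2 but the environment (before a nasal consonant) is not met → [i].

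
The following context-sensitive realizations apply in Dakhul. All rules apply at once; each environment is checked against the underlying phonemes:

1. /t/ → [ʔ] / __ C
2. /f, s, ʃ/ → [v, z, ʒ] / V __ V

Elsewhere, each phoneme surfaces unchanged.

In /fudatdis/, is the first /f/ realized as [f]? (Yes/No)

Yes

/f/ (word-initial) is in the target of rule 2 but the environment (between two vowels) is not met → [f].
The actual realization is [f], which matches [f].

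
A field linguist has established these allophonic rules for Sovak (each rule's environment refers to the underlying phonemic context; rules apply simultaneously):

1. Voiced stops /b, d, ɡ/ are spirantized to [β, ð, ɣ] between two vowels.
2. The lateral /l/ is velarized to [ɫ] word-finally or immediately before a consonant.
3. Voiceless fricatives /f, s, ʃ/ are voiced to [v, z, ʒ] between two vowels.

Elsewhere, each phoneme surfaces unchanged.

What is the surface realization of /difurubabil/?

/d/ — word-initial; rule 1 does not apply here → [d].
/i/ stays [i].
/f/ — between /i/ and /u/, between two vowels — surfaces as [v] (rule 3).
/u/ stays [u].
/r/ (between /u/ and /u/): no rule targets it → [r].
/u/ (between /r/ and /b/) is unaffected → [u].
Rule 1 applies to /b/ (between /u/ and /a/: between two vowels) → [β].
/a/ — not in any rule's target class → [a].
Rule 1 applies to /b/ (between /a/ and /i/: between two vowels) → [β].
/i/ (between /b/ and /l/): no rule targets it → [i].
Rule 2 applies to /l/ (word-final: word-finally or immediately before a consonant) → [ɫ].

[divuruβaβiɫ]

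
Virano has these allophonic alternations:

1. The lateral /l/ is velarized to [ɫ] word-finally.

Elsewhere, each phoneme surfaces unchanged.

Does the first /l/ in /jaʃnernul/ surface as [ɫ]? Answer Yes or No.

/l/ (word-final) occurs word-finally → [ɫ] by rule 1.
The actual realization is [ɫ], which matches [ɫ].

Yes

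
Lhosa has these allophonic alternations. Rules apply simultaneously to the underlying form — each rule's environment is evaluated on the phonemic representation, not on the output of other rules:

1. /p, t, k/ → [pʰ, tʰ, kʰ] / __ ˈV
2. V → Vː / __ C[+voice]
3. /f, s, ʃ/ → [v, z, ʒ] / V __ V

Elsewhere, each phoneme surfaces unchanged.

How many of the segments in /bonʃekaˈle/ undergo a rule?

Segments that undergo a rule: /o/ → [oː] (rule 2); /a/ → [aː] (rule 2).
All other segments surface unchanged.

2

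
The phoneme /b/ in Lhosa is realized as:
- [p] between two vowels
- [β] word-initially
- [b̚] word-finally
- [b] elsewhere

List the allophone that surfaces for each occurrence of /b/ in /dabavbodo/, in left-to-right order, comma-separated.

[p], [b]

Occurrence 1 (position 3): between two vowels → [p].
Occurrence 2 (position 6): no conditioning environment matches → elsewhere allophone [b].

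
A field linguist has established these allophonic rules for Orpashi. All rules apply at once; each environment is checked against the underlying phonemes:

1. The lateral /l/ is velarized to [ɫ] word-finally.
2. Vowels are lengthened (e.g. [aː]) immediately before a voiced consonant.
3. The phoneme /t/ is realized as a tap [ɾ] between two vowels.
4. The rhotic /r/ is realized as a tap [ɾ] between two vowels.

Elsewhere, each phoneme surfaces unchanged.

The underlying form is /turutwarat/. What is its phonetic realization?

/t/ (word-initial) fails the environment for rule 3, so it stays [t].
/u/ — between /t/ and /r/, before a voiced consonant — surfaces as [uː] (rule 2).
/r/ (between /u/ and /u/): between two vowels, so rule 4 applies → [ɾ].
/u/ (between /r/ and /t/): rule 2 targets it, but not before a voiced consonant → unchanged [u].
/t/ (between /u/ and /w/): rule 3 targets it, but not between two vowels → unchanged [t].
/w/ (between /t/ and /a/) is unaffected → [w].
/a/ (between /w/ and /r/) occurs before a voiced consonant → [aː] by rule 2.
/r/ — between /a/ and /a/, between two vowels — surfaces as [ɾ] (rule 4).
/a/ (between /r/ and /t/): rule 2 targets it, but not before a voiced consonant → unchanged [a].
/t/ (word-final): rule 3 targets it, but not between two vowels → unchanged [t].

[tuːɾutwaːɾat]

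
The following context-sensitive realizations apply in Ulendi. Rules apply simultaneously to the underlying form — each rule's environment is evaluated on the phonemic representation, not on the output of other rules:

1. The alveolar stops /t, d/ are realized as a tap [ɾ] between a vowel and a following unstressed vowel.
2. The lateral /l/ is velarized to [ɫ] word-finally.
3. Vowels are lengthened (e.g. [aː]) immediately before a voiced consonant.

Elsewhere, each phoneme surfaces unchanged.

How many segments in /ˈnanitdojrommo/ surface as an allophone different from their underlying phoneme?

3

Segments that undergo a rule: /a/ → [aː] (rule 3); /o/ → [oː] (rule 3); /o/ → [oː] (rule 3).
All other segments surface unchanged.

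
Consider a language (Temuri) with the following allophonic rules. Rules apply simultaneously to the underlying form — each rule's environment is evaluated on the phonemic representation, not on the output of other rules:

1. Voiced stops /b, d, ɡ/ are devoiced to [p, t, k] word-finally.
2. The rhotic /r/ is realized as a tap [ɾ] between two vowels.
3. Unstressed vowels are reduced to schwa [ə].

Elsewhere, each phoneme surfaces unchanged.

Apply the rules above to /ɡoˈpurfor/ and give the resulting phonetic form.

/ɡ/ (word-initial) fails the environment for rule 1, so it stays [ɡ].
Rule 3 applies to /o/ (between /ɡ/ and /p/: in an unstressed syllable) → [ə].
/u/ (between /p/ and /r/): rule 3 targets it, but not in an unstressed syllable → unchanged [u].
/r/ — between /u/ and /f/; rule 2 does not apply here → [r].
/o/ — between /f/ and /r/, in an unstressed syllable — surfaces as [ə] (rule 3).
/r/ (word-final) is in the target of rule 2 but the environment (between two vowels) is not met → [r].

[ɡəˈpurfər]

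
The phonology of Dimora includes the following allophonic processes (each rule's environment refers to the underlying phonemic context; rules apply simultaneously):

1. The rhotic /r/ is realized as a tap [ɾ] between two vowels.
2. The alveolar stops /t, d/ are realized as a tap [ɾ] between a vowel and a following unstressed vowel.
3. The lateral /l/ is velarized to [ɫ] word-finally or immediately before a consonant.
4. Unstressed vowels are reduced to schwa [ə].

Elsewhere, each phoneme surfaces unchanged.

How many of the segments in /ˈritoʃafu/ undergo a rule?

Segments that undergo a rule: /t/ → [ɾ] (rule 2); /o/ → [ə] (rule 4); /a/ → [ə] (rule 4); /u/ → [ə] (rule 4).
All other segments surface unchanged.

4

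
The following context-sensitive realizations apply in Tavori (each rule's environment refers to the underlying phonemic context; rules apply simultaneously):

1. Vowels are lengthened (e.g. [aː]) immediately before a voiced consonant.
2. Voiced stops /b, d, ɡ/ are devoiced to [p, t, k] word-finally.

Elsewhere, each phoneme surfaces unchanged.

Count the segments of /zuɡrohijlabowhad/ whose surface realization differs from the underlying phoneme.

6

Segments that undergo a rule: /u/ → [uː] (rule 1); /i/ → [iː] (rule 1); /a/ → [aː] (rule 1); /o/ → [oː] (rule 1); /a/ → [aː] (rule 1); /d/ → [t] (rule 2).
All other segments surface unchanged.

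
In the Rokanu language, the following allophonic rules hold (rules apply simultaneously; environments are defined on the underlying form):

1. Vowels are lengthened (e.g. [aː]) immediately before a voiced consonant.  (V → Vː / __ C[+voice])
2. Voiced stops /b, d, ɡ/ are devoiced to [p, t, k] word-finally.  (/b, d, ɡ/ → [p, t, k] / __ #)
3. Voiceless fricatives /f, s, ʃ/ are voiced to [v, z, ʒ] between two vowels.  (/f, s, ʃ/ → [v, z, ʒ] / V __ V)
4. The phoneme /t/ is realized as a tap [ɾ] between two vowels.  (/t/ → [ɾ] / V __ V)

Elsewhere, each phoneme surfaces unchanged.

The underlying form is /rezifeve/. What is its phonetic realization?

/r/ — not in any rule's target class → [r].
/e/ (between /r/ and /z/) occurs before a voiced consonant → [eː] by rule 1.
/z/ stays [z].
/i/ — between /z/ and /f/; rule 1 does not apply here → [i].
Rule 3 applies to /f/ (between /i/ and /e/: between two vowels) → [v].
/e/ (between /f/ and /v/) occurs before a voiced consonant → [eː] by rule 1.
/v/ — not in any rule's target class → [v].
/e/ (word-final): rule 1 targets it, but not before a voiced consonant → unchanged [e].

[reːziveːve]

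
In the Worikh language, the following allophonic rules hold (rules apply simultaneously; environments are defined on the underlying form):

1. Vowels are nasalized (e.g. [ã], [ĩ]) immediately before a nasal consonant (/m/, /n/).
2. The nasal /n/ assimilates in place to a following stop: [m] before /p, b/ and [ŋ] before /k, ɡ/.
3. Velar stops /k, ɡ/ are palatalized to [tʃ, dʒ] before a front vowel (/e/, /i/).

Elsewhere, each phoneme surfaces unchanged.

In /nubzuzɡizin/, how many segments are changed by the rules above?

Segments that undergo a rule: /ɡ/ → [dʒ] (rule 3); /i/ → [ĩ] (rule 1).
All other segments surface unchanged.

2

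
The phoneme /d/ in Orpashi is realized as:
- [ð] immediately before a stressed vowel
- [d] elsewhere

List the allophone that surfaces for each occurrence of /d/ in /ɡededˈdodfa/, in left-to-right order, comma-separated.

[d], [d], [ð], [d]

Occurrence 1 (position 3): no conditioning environment matches → elsewhere allophone [d].
Occurrence 2 (position 5): no conditioning environment matches → elsewhere allophone [d].
Occurrence 3 (position 6): immediately before a stressed vowel → [ð].
Occurrence 4 (position 8): no conditioning environment matches → elsewhere allophone [d].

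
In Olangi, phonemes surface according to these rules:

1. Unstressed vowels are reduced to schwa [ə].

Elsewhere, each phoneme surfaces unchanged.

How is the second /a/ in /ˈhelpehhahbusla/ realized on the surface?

[ə]

/a/ meets the environment for rule 1 (in an unstressed syllable) → [ə].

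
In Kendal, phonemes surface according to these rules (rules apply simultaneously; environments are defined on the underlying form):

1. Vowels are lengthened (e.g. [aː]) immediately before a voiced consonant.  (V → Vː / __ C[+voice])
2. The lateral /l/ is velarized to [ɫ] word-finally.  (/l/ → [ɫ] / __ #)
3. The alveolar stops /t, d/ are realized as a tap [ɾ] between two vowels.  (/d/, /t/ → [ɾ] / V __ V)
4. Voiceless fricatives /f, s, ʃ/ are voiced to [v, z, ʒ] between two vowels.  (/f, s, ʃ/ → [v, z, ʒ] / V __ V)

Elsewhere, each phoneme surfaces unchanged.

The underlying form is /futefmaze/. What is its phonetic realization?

/f/ — word-initial; rule 4 does not apply here → [f].
/u/ — between /f/ and /t/; rule 1 does not apply here → [u].
/t/ (between /u/ and /e/) occurs between two vowels → [ɾ] by rule 3.
/e/ — between /t/ and /f/; rule 1 does not apply here → [e].
/f/ (between /e/ and /m/) fails the environment for rule 4, so it stays [f].
/a/ — between /m/ and /z/, before a voiced consonant — surfaces as [aː] (rule 1).
/e/ (word-final) fails the environment for rule 1, so it stays [e].

[fuɾefmaːze]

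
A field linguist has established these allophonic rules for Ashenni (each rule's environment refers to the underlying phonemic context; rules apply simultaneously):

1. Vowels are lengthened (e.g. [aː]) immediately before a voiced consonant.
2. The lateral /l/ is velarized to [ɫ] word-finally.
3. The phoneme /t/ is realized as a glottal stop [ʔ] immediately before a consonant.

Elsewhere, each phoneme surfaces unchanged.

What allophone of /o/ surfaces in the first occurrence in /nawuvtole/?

/o/ — between /t/ and /l/, before a voiced consonant — surfaces as [oː] (rule 1).

[oː]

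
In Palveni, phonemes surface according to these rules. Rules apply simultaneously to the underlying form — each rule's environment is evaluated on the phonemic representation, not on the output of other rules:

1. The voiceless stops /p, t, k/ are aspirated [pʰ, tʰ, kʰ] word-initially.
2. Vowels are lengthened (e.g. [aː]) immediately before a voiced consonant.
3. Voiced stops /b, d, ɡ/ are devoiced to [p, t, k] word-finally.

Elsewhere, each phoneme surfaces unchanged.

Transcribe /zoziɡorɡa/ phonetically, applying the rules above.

[zoːziːɡoːrɡa]

/z/ — not in any rule's target class → [z].
Rule 2 applies to /o/ (between /z/ and /z/: before a voiced consonant) → [oː].
/z/ (between /o/ and /i/) is unaffected → [z].
/i/ (between /z/ and /ɡ/): before a voiced consonant, so rule 2 applies → [iː].
/ɡ/ (between /i/ and /o/) is in the target of rule 3 but the environment (word-finally) is not met → [ɡ].
/o/ (between /ɡ/ and /r/): before a voiced consonant, so rule 2 applies → [oː].
/r/ (between /o/ and /ɡ/): no rule targets it → [r].
/ɡ/ — between /r/ and /a/; rule 3 does not apply here → [ɡ].
/a/ (word-final): rule 2 targets it, but not before a voiced consonant → unchanged [a].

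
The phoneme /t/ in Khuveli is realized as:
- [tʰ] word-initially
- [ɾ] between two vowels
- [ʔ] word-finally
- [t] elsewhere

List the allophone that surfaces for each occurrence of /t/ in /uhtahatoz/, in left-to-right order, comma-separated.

[t], [ɾ]

Occurrence 1 (position 3): no conditioning environment matches → elsewhere allophone [t].
Occurrence 2 (position 7): between two vowels → [ɾ].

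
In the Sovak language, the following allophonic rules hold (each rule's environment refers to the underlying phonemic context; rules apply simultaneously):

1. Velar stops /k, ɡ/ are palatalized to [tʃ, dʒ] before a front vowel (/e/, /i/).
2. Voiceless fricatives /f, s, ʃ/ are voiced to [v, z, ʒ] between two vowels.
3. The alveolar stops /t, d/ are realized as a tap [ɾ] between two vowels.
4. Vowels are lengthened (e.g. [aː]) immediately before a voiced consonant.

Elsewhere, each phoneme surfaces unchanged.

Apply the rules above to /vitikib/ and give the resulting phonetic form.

[viɾitʃiːb]

/v/ — not in any rule's target class → [v].
/i/ (between /v/ and /t/) fails the environment for rule 4, so it stays [i].
/t/ meets the environment for rule 3 (between two vowels) → [ɾ].
/i/ — between /t/ and /k/; rule 4 does not apply here → [i].
/k/ — between /i/ and /i/, before a front vowel — surfaces as [tʃ] (rule 1).
/i/ meets the environment for rule 4 (before a voiced consonant) → [iː].
/b/ — not in any rule's target class → [b].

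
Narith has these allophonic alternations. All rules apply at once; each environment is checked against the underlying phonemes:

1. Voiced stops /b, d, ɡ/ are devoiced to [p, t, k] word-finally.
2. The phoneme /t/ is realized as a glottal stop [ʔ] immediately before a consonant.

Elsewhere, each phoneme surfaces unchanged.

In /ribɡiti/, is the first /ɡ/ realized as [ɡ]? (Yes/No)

Yes

/ɡ/ (between /b/ and /i/) is in the target of rule 1 but the environment (word-finally) is not met → [ɡ].
The actual realization is [ɡ], which matches [ɡ].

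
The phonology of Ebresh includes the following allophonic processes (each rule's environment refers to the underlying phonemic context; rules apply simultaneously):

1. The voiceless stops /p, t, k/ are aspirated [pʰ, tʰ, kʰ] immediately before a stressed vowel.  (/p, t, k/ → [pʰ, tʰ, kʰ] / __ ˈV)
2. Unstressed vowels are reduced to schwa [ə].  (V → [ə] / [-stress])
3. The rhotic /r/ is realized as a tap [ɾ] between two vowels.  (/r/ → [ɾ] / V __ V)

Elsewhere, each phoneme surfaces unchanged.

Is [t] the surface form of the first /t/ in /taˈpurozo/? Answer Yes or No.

/t/ (word-initial) is in the target of rule 1 but the environment (immediately before a stressed vowel) is not met → [t].
The actual realization is [t], which matches [t].

Yes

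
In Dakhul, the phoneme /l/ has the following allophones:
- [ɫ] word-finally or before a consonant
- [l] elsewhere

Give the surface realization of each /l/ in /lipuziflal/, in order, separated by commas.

[l], [l], [ɫ]

Occurrence 1 (position 1): no conditioning environment matches → elsewhere allophone [l].
Occurrence 2 (position 8): no conditioning environment matches → elsewhere allophone [l].
Occurrence 3 (position 10): word-finally or before a consonant → [ɫ].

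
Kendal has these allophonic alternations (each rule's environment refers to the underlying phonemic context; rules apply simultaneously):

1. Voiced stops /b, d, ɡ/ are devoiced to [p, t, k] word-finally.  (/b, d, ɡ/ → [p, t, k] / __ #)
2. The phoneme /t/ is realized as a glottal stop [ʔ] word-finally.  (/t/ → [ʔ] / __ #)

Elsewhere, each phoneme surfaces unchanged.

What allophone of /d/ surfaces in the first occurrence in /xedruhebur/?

/d/ (between /e/ and /r/): rule 1 targets it, but not word-finally → unchanged [d].

[d]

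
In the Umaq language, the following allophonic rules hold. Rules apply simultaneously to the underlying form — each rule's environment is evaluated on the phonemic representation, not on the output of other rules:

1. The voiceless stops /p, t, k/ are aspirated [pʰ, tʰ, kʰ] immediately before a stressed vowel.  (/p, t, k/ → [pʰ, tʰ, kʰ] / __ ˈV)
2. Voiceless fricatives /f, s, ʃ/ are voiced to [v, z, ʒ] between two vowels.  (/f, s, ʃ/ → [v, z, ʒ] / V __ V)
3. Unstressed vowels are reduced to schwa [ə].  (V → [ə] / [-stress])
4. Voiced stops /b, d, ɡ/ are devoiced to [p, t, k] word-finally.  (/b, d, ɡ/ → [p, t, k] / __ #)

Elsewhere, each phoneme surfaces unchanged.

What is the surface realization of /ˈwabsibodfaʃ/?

[ˈwabsəbədfəʃ]

/a/ — between /w/ and /b/; rule 3 does not apply here → [a].
/b/ (between /a/ and /s/) fails the environment for rule 4, so it stays [b].
/s/ — between /b/ and /i/; rule 2 does not apply here → [s].
Rule 3 applies to /i/ (between /s/ and /b/: in an unstressed syllable) → [ə].
/b/ (between /i/ and /o/): rule 4 targets it, but not word-finally → unchanged [b].
Rule 3 applies to /o/ (between /b/ and /d/: in an unstressed syllable) → [ə].
/d/ (between /o/ and /f/) fails the environment for rule 4, so it stays [d].
/f/ (between /d/ and /a/) is in the target of rule 2 but the environment (between two vowels) is not met → [f].
/a/ meets the environment for rule 3 (in an unstressed syllable) → [ə].
/ʃ/ (word-final) is in the target of rule 2 but the environment (between two vowels) is not met → [ʃ].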